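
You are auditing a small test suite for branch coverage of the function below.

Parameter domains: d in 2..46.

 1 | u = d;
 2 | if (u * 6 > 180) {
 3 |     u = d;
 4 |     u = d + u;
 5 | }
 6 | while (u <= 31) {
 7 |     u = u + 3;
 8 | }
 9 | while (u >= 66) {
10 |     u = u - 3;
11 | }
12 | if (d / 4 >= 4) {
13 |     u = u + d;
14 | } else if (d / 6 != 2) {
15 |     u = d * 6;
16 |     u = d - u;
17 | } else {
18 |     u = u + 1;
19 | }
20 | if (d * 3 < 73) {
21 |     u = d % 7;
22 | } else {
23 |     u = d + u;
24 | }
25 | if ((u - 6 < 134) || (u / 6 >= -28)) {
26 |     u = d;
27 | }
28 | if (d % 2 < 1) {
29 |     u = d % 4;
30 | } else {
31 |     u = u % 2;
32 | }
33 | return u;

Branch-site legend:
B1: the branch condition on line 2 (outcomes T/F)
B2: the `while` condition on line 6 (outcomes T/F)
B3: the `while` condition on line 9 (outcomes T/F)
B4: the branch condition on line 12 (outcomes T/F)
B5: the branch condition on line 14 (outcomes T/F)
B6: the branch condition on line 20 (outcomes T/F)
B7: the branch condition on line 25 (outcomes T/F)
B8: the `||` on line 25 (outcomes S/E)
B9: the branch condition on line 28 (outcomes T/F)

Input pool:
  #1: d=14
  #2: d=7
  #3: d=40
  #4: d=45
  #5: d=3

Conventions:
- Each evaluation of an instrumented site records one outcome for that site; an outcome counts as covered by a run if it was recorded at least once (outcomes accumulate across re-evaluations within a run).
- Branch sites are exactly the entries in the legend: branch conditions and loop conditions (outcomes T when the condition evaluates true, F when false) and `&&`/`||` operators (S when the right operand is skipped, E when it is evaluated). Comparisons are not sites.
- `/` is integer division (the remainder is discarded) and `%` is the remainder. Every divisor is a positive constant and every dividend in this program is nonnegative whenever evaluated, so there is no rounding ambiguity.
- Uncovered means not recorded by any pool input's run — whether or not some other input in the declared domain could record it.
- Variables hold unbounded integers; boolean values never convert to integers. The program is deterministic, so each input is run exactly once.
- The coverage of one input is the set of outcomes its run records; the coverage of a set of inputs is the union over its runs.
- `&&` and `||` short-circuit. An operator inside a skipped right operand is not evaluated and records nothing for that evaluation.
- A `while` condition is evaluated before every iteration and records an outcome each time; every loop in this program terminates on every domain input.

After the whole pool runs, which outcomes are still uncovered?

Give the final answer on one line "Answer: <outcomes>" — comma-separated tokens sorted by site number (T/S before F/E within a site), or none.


test 1 (d=14) fires B1->F, B2->T, B2->T, B2->T, B2->T, B2->T, B2->T, B2->F, B3->F, B4->F, B5->F, B6->T, B8->S, B7->T, ...; hits B1=F, B2=T, B2=F, B3=F, B4=F, B5=F, B6=T, B7=T, B8=S, B9=T
test 2 (d=7) fires B1->F, B2->T, B2->T, B2->T, B2->T, B2->T, B2->T, B2->T, B2->T, B2->T, B2->F, B3->F, B4->F, B5->T, ...; hits B1=F, B2=T, B2=F, B3=F, B4=F, B5=T, B6=T, B7=T, B8=S, B9=F
test 3 (d=40) fires B1->T, B2->F, B3->T, B3->T, B3->T, B3->T, B3->T, B3->F, B4->T, B6->F, B8->E, B7->T, B9->T; hits B1=T, B2=F, B3=T, B3=F, B4=T, B6=F, B7=T, B8=E, B9=T
test 4 (d=45) fires B1->T, B2->F, B3->T, B3->T, B3->T, B3->T, B3->T, B3->T, B3->T, B3->T, B3->T, B3->F, B4->T, B6->F, ...; hits B1=T, B2=F, B3=T, B3=F, B4=T, B6=F, B7=T, B8=E, B9=F
test 5 (d=3) fires B1->F, B2->T, B2->T, B2->T, B2->T, B2->T, B2->T, B2->T, B2->T, B2->T, B2->T, B2->F, B3->F, B4->F, ...; hits B1=F, B2=T, B2=F, B3=F, B4=F, B5=T, B6=T, B7=T, B8=S, B9=F
union over the pool: B1=T, B1=F, B2=T, B2=F, B3=T, B3=F, B4=T, B4=F, B5=T, B5=F, B6=T, B6=F, B7=T, B8=S, B8=E, B9=T, B9=F
uncovered (1 of 18): B7=F
Answer: B7=F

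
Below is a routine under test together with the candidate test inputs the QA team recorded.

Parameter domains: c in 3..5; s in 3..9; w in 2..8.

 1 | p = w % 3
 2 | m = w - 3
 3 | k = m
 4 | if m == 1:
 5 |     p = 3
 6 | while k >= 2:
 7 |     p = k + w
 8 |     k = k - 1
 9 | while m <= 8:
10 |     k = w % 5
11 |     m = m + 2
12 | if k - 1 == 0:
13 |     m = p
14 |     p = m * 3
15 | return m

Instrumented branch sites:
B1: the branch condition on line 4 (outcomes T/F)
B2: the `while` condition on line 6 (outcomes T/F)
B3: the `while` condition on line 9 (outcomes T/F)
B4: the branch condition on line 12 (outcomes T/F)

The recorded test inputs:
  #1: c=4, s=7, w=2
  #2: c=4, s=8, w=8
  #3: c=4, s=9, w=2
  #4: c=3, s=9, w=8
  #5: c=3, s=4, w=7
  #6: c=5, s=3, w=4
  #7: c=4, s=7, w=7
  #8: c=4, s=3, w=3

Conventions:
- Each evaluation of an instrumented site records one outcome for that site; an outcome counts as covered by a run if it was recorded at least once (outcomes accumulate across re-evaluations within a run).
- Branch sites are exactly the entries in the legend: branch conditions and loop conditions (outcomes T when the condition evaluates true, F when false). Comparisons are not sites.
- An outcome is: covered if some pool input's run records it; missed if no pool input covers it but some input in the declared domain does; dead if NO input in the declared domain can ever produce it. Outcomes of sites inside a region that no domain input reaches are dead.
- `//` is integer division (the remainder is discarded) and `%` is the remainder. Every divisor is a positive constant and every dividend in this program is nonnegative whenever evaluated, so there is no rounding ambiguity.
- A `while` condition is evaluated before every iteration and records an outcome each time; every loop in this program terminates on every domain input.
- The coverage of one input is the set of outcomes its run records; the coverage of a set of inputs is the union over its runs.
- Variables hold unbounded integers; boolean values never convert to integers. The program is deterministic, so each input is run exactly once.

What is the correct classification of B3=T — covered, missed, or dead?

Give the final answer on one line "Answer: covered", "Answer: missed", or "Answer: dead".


B3=T is recorded by pool input(s) 1, 2, 3, 4, 5, 6, 7, 8 -> covered
Answer: covered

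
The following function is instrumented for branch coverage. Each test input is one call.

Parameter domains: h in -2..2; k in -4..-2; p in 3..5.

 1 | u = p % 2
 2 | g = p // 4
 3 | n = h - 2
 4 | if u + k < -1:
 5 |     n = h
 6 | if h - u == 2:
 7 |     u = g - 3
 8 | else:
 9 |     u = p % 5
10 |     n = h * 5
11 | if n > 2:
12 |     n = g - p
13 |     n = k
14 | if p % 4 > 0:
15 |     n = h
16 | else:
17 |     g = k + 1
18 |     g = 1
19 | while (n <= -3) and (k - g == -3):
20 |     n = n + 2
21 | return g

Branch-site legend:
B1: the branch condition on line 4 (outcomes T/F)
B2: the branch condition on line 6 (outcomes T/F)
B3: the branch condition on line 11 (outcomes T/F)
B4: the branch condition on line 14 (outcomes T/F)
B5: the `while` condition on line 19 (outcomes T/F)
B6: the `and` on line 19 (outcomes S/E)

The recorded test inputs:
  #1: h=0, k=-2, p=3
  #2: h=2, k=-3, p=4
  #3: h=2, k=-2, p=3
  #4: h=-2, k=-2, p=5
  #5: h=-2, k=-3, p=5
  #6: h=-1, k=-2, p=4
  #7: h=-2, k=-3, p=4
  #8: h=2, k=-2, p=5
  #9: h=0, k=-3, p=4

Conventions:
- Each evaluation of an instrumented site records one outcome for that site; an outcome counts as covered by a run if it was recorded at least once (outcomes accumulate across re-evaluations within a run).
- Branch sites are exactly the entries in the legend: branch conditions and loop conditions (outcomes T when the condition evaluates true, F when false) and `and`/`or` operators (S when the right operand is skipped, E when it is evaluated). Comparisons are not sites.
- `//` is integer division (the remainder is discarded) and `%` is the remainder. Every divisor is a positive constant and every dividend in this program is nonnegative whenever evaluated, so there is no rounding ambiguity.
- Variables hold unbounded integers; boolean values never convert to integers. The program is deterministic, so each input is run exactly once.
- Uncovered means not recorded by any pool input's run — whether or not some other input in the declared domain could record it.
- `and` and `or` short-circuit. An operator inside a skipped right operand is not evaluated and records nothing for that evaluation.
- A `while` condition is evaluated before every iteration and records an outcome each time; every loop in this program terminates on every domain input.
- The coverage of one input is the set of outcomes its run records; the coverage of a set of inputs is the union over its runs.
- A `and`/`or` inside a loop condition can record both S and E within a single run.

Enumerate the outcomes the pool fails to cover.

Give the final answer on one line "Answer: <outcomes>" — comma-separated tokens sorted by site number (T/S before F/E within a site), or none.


#1 (h=0, k=-2, p=3) -> covered: B1=F, B2=F, B3=F, B4=T, B5=F, B6=S
#2 (h=2, k=-3, p=4) -> covered: B1=T, B2=T, B3=F, B4=F, B5=F, B6=S
#3 (h=2, k=-2, p=3) -> covered: B1=F, B2=F, B3=T, B4=T, B5=F, B6=S
#4 (h=-2, k=-2, p=5) -> covered: B1=F, B2=F, B3=F, B4=T, B5=F, B6=S
#5 (h=-2, k=-3, p=5) -> covered: B1=T, B2=F, B3=F, B4=T, B5=F, B6=S
#6 (h=-1, k=-2, p=4) -> covered: B1=T, B2=F, B3=F, B4=F, B5=T, B5=F, B6=S, B6=E
#7 (h=-2, k=-3, p=4) -> covered: B1=T, B2=F, B3=F, B4=F, B5=F, B6=E
#8 (h=2, k=-2, p=5) -> covered: B1=F, B2=F, B3=T, B4=T, B5=F, B6=S
#9 (h=0, k=-3, p=4) -> covered: B1=T, B2=F, B3=F, B4=F, B5=F, B6=S
union over the pool: B1=T, B1=F, B2=T, B2=F, B3=T, B3=F, B4=T, B4=F, B5=T, B5=F, B6=S, B6=E
uncovered (0 of 12): none
Answer: none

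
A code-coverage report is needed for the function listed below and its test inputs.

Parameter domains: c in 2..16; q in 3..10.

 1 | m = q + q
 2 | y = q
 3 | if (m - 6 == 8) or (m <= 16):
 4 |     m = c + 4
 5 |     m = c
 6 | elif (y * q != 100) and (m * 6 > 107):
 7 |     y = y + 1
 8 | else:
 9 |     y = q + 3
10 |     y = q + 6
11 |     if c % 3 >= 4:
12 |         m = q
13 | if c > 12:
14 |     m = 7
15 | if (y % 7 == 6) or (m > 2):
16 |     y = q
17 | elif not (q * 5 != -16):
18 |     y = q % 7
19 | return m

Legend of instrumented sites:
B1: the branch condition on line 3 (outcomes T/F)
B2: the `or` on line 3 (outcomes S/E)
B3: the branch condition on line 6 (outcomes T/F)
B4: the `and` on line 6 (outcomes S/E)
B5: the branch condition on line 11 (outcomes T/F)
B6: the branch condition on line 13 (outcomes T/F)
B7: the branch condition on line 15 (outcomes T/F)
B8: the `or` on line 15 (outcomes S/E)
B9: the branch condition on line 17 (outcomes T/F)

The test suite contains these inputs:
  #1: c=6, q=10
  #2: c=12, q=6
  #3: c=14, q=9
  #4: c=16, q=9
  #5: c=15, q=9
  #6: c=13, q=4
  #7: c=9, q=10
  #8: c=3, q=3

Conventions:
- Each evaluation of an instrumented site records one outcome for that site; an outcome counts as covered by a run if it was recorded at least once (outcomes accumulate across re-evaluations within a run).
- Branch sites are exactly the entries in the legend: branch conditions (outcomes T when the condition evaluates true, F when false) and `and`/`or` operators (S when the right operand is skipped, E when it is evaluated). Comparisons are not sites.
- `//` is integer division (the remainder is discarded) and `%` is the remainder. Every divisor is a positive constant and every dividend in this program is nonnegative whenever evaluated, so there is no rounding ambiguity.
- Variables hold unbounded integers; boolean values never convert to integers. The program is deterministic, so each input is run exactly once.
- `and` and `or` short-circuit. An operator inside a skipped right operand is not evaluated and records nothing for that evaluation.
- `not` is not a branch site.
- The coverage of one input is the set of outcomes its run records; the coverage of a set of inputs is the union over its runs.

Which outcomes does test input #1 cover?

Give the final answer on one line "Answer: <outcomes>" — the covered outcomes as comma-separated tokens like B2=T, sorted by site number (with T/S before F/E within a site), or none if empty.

Tracing the run of input #1 (c=6, q=10):
  B2->E, B1->F, B4->S, B3->F, B5->F, B6->F, B8->E, B7->T
deduplicating events, the covered set is: B1=F, B2=E, B3=F, B4=S, B5=F, B6=F, B7=T, B8=E

Answer: B1=F, B2=E, B3=F, B4=S, B5=F, B6=F, B7=T, B8=E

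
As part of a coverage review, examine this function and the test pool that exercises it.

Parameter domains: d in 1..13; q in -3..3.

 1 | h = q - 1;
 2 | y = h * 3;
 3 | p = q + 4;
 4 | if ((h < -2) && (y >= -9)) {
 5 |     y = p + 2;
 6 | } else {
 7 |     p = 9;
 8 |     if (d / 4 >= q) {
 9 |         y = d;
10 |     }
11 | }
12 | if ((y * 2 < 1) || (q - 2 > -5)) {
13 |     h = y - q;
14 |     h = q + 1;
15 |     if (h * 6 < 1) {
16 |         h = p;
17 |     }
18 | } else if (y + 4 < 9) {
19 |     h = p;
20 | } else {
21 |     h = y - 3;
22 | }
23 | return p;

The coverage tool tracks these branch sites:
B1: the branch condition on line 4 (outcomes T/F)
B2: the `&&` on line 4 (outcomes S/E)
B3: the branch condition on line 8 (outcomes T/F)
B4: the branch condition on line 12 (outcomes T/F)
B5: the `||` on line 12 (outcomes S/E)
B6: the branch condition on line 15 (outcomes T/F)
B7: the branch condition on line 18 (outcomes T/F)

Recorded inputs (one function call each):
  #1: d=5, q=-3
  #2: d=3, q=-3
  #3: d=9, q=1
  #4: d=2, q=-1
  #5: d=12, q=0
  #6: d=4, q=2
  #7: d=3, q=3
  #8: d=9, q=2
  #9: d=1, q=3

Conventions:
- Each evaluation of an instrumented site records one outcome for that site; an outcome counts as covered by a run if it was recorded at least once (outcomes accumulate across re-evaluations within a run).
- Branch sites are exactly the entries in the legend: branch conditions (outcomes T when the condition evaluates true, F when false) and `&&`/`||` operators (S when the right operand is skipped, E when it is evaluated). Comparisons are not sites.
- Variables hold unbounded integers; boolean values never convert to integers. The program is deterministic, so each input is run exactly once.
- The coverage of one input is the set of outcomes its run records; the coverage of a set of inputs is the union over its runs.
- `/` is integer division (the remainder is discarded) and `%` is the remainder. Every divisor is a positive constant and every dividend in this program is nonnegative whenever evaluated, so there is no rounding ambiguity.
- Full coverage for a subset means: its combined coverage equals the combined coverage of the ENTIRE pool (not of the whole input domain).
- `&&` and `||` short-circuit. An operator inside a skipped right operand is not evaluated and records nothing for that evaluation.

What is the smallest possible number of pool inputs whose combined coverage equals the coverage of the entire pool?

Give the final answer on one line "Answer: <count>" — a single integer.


input #1 (d=5, q=-3): events B2->E, B1->F, B3->T, B5->E, B4->F, B7->F; covers B1=F, B2=E, B3=T, B4=F, B5=E, B7=F
input #2 (d=3, q=-3): events B2->E, B1->F, B3->T, B5->E, B4->F, B7->T; covers B1=F, B2=E, B3=T, B4=F, B5=E, B7=T
input #3 (d=9, q=1): events B2->S, B1->F, B3->T, B5->E, B4->T, B6->F; covers B1=F, B2=S, B3=T, B4=T, B5=E, B6=F
input #4 (d=2, q=-1): events B2->S, B1->F, B3->T, B5->E, B4->T, B6->T; covers B1=F, B2=S, B3=T, B4=T, B5=E, B6=T
input #5 (d=12, q=0): events B2->S, B1->F, B3->T, B5->E, B4->T, B6->F; covers B1=F, B2=S, B3=T, B4=T, B5=E, B6=F
input #6 (d=4, q=2): events B2->S, B1->F, B3->F, B5->E, B4->T, B6->F; covers B1=F, B2=S, B3=F, B4=T, B5=E, B6=F
input #7 (d=3, q=3): events B2->S, B1->F, B3->F, B5->E, B4->T, B6->F; covers B1=F, B2=S, B3=F, B4=T, B5=E, B6=F
input #8 (d=9, q=2): events B2->S, B1->F, B3->T, B5->E, B4->T, B6->F; covers B1=F, B2=S, B3=T, B4=T, B5=E, B6=F
input #9 (d=1, q=3): events B2->S, B1->F, B3->F, B5->E, B4->T, B6->F; covers B1=F, B2=S, B3=F, B4=T, B5=E, B6=F
pool-wide coverage (12 outcomes): B1=F, B2=S, B2=E, B3=T, B3=F, B4=T, B4=F, B5=E, B6=T, B6=F, B7=T, B7=F
checked all size-1 subsets: none covers 12 outcomes (max 6/12)
checked all size-2 subsets: none covers 12 outcomes (max 10/12)
checked all size-3 subsets: none covers 12 outcomes (max 11/12)
the canonical winner is {1, 2, 4, 6}: size 4, full 12-outcome coverage, earliest index list among size-4 covers
Answer: 4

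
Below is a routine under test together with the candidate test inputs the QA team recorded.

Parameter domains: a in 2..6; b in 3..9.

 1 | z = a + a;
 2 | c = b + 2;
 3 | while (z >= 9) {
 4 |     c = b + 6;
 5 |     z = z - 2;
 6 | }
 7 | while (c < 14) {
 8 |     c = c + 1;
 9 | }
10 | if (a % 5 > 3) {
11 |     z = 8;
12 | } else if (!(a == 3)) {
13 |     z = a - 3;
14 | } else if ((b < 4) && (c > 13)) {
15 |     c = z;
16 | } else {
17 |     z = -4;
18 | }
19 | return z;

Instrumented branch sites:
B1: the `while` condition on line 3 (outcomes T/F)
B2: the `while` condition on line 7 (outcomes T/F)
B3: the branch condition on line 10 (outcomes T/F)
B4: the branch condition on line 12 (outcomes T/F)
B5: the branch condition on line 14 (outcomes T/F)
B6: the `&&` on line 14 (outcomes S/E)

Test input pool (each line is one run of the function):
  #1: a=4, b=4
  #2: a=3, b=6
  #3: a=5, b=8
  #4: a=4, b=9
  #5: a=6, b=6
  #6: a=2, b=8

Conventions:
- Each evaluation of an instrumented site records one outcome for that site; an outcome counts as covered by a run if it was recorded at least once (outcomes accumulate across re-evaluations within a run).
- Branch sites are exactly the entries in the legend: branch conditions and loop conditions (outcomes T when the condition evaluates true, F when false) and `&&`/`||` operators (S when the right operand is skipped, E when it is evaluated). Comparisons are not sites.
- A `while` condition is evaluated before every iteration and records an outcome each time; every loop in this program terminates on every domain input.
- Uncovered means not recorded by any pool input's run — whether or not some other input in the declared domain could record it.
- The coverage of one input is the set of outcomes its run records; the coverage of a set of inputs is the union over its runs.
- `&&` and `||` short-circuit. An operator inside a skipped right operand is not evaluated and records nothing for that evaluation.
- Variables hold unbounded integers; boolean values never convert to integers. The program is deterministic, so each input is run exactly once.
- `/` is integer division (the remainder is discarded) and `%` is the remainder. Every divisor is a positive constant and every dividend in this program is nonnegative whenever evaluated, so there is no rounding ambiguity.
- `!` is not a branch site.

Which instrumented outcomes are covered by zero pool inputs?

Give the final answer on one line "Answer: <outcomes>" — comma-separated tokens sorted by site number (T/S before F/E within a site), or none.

input #1, a=4, b=4: events B1->F, B2->T, B2->T, B2->T, B2->T, B2->T, B2->T, B2->T, B2->T, B2->F, B3->T; outcomes B1=F, B2=T, B2=F, B3=T
input #2, a=3, b=6: events B1->F, B2->T, B2->T, B2->T, B2->T, B2->T, B2->T, B2->F, B3->F, B4->F, B6->S, B5->F; outcomes B1=F, B2=T, B2=F, B3=F, B4=F, B5=F, B6=S
input #3, a=5, b=8: events B1->T, B1->F, B2->F, B3->F, B4->T; outcomes B1=T, B1=F, B2=F, B3=F, B4=T
input #4, a=4, b=9: events B1->F, B2->T, B2->T, B2->T, B2->F, B3->T; outcomes B1=F, B2=T, B2=F, B3=T
input #5, a=6, b=6: events B1->T, B1->T, B1->F, B2->T, B2->T, B2->F, B3->F, B4->T; outcomes B1=T, B1=F, B2=T, B2=F, B3=F, B4=T
input #6, a=2, b=8: events B1->F, B2->T, B2->T, B2->T, B2->T, B2->F, B3->F, B4->T; outcomes B1=F, B2=T, B2=F, B3=F, B4=T
union over the pool: B1=T, B1=F, B2=T, B2=F, B3=T, B3=F, B4=T, B4=F, B5=F, B6=S
uncovered (2 of 12): B5=T, B6=E

Answer: B5=T, B6=E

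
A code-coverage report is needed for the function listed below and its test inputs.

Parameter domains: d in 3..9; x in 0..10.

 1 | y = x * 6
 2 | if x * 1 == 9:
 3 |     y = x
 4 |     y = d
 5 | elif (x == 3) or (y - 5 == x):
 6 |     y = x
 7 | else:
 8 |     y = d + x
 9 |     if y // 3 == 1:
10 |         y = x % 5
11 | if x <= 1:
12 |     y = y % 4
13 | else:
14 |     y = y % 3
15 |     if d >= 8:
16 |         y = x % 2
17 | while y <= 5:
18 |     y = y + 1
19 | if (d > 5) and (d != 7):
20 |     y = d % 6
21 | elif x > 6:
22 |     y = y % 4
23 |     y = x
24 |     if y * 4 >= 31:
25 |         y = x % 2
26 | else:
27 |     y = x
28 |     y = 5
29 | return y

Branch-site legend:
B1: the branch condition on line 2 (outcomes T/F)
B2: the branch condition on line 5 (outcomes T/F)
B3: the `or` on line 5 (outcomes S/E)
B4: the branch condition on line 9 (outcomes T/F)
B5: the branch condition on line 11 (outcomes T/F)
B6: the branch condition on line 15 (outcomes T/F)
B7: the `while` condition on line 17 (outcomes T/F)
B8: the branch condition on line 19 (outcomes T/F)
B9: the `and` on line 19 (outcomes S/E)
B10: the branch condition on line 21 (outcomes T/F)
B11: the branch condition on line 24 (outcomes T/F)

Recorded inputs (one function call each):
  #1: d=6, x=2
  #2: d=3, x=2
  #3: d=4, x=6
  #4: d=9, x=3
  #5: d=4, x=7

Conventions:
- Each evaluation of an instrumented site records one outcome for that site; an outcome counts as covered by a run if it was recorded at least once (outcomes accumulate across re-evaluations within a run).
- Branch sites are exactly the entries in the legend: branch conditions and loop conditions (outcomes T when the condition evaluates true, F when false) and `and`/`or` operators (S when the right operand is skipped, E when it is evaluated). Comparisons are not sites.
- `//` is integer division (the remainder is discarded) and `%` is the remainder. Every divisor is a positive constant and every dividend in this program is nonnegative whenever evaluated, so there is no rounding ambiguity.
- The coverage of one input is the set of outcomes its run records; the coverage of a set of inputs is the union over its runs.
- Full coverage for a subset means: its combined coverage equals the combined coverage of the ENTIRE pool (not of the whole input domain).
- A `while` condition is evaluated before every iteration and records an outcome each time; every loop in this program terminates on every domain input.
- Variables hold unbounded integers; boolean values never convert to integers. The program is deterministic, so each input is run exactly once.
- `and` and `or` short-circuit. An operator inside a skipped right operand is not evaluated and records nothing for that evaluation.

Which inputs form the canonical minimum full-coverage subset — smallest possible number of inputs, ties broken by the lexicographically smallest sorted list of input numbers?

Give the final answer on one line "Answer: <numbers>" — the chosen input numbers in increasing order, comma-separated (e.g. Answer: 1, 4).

test 1 (d=6, x=2) fires B1->F, B3->E, B2->F, B4->F, B5->F, B6->F, B7->T, B7->T, B7->T, B7->T, B7->F, B9->E, B8->T; hits B1=F, B2=F, B3=E, B4=F, B5=F, B6=F, B7=T, B7=F, B8=T, B9=E
test 2 (d=3, x=2) fires B1->F, B3->E, B2->F, B4->T, B5->F, B6->F, B7->T, B7->T, B7->T, B7->T, B7->F, B9->S, B8->F, B10->F; hits B1=F, B2=F, B3=E, B4=T, B5=F, B6=F, B7=T, B7=F, B8=F, B9=S, B10=F
test 3 (d=4, x=6) fires B1->F, B3->E, B2->F, B4->F, B5->F, B6->F, B7->T, B7->T, B7->T, B7->T, B7->T, B7->F, B9->S, B8->F, ...; hits B1=F, B2=F, B3=E, B4=F, B5=F, B6=F, B7=T, B7=F, B8=F, B9=S, B10=F
test 4 (d=9, x=3) fires B1->F, B3->S, B2->T, B5->F, B6->T, B7->T, B7->T, B7->T, B7->T, B7->T, B7->F, B9->E, B8->T; hits B1=F, B2=T, B3=S, B5=F, B6=T, B7=T, B7=F, B8=T, B9=E
test 5 (d=4, x=7) fires B1->F, B3->E, B2->F, B4->F, B5->F, B6->F, B7->T, B7->T, B7->T, B7->T, B7->F, B9->S, B8->F, B10->T, ...; hits B1=F, B2=F, B3=E, B4=F, B5=F, B6=F, B7=T, B7=F, B8=F, B9=S, B10=T, B11=F
union over all inputs: B1=F, B2=T, B2=F, B3=S, B3=E, B4=T, B4=F, B5=F, B6=T, B6=F, B7=T, B7=F, B8=T, B8=F, B9=S, B9=E, B10=T, B10=F, B11=F (19 outcomes)
no size-1 subset reaches all 19 outcomes (best union: 12/19)
no size-2 subset reaches all 19 outcomes (best union: 17/19)
inputs {2, 4, 5} (size 3) cover everything; no size-3 subset with a lexicographically smaller index list covers all 19

Answer: 2, 4, 5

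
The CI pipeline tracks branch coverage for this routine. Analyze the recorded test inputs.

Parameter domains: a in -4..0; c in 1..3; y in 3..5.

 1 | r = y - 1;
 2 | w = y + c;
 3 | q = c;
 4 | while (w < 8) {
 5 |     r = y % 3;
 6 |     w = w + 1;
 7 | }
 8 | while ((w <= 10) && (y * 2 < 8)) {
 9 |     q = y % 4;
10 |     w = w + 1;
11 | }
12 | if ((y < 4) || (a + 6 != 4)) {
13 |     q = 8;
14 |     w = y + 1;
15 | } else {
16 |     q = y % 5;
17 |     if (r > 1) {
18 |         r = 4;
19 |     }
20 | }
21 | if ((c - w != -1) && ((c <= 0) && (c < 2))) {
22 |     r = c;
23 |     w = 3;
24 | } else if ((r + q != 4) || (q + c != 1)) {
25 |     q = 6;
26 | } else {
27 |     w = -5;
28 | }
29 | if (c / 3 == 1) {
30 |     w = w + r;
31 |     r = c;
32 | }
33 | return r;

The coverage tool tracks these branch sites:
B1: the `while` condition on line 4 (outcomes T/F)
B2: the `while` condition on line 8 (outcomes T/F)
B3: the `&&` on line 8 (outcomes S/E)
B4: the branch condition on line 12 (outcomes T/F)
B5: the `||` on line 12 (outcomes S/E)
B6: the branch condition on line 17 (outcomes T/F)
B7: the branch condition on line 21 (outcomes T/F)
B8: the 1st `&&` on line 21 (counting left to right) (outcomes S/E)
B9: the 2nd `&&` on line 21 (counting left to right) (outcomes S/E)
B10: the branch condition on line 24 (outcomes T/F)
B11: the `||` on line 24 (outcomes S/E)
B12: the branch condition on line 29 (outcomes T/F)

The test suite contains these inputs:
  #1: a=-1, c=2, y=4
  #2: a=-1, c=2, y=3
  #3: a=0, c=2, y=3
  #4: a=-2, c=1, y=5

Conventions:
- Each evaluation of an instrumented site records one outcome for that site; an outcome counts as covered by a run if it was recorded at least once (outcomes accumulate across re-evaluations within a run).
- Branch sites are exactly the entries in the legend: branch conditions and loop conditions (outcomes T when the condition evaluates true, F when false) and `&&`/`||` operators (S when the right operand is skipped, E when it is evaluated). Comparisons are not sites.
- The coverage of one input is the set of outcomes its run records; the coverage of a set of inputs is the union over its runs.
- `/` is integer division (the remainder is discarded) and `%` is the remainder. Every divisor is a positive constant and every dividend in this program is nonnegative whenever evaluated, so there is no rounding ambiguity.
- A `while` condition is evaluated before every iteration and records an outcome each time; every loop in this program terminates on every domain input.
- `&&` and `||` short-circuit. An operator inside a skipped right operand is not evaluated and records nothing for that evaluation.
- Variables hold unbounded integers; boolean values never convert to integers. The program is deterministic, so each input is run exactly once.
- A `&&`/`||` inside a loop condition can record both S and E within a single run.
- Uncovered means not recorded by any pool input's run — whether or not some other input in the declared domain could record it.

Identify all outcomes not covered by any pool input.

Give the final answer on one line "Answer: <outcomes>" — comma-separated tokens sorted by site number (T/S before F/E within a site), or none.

run #1 (a=-1, c=2, y=4) runs B1->T, B1->T, B1->F, B3->E, B2->F, B5->E, B4->T, B8->E, B9->S, B7->F, B11->S, B10->T, B12->F; records B1=T, B1=F, B2=F, B3=E, B4=T, B5=E, B7=F, B8=E, B9=S, B10=T, B11=S, B12=F
run #2 (a=-1, c=2, y=3) runs B1->T, B1->T, B1->T, B1->F, B3->E, B2->T, B3->E, B2->T, B3->E, B2->T, B3->S, B2->F, B5->S, B4->T, ...; records B1=T, B1=F, B2=T, B2=F, B3=S, B3=E, B4=T, B5=S, B7=F, B8=E, B9=S, B10=T, B11=S, B12=F
run #3 (a=0, c=2, y=3) runs B1->T, B1->T, B1->T, B1->F, B3->E, B2->T, B3->E, B2->T, B3->E, B2->T, B3->S, B2->F, B5->S, B4->T, ...; records B1=T, B1=F, B2=T, B2=F, B3=S, B3=E, B4=T, B5=S, B7=F, B8=E, B9=S, B10=T, B11=S, B12=F
run #4 (a=-2, c=1, y=5) runs B1->T, B1->T, B1->F, B3->E, B2->F, B5->E, B4->F, B6->T, B8->E, B9->S, B7->F, B11->E, B10->F, B12->F; records B1=T, B1=F, B2=F, B3=E, B4=F, B5=E, B6=T, B7=F, B8=E, B9=S, B10=F, B11=E, B12=F
union over the pool: B1=T, B1=F, B2=T, B2=F, B3=S, B3=E, B4=T, B4=F, B5=S, B5=E, B6=T, B7=F, B8=E, B9=S, B10=T, B10=F, B11=S, B11=E, B12=F
uncovered (5 of 24): B6=F, B7=T, B8=S, B9=E, B12=T

Answer: B6=F, B7=T, B8=S, B9=E, B12=T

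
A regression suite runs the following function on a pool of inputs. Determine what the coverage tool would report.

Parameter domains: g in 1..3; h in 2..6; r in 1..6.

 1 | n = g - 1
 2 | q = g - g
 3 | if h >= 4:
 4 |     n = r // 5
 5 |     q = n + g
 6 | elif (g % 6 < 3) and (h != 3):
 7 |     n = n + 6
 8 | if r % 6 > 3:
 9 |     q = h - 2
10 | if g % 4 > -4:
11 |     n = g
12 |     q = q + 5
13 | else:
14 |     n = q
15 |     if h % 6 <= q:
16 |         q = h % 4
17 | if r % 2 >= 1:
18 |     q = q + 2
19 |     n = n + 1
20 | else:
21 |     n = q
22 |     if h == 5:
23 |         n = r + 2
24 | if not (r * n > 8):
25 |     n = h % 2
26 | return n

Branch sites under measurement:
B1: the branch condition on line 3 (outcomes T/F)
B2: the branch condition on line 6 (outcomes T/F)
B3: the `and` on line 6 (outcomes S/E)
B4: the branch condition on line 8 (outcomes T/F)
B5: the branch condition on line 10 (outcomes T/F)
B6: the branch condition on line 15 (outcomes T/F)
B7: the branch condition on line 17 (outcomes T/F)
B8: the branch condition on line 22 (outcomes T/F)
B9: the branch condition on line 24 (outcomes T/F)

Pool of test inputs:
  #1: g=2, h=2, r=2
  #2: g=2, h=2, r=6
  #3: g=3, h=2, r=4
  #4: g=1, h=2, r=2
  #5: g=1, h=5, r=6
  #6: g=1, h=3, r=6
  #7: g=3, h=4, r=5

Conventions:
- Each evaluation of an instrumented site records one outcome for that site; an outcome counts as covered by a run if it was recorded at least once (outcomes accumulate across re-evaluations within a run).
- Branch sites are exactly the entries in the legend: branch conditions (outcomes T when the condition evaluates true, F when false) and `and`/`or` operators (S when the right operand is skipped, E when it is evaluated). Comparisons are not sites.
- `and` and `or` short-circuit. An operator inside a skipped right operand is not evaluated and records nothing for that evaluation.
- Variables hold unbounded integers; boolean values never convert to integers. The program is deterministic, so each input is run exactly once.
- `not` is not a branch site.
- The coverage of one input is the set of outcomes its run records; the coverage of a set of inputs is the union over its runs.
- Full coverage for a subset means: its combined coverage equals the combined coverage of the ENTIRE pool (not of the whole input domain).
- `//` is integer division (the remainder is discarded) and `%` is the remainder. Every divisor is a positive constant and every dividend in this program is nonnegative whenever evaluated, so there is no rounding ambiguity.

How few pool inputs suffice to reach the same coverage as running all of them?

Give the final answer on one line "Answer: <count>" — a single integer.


input #1, g=2, h=2, r=2: events B1->F, B3->E, B2->T, B4->F, B5->T, B7->F, B8->F, B9->F; outcomes B1=F, B2=T, B3=E, B4=F, B5=T, B7=F, B8=F, B9=F
input #2, g=2, h=2, r=6: events B1->F, B3->E, B2->T, B4->F, B5->T, B7->F, B8->F, B9->F; outcomes B1=F, B2=T, B3=E, B4=F, B5=T, B7=F, B8=F, B9=F
input #3, g=3, h=2, r=4: events B1->F, B3->S, B2->F, B4->T, B5->T, B7->F, B8->F, B9->F; outcomes B1=F, B2=F, B3=S, B4=T, B5=T, B7=F, B8=F, B9=F
input #4, g=1, h=2, r=2: events B1->F, B3->E, B2->T, B4->F, B5->T, B7->F, B8->F, B9->F; outcomes B1=F, B2=T, B3=E, B4=F, B5=T, B7=F, B8=F, B9=F
input #5, g=1, h=5, r=6: events B1->T, B4->F, B5->T, B7->F, B8->T, B9->F; outcomes B1=T, B4=F, B5=T, B7=F, B8=T, B9=F
input #6, g=1, h=3, r=6: events B1->F, B3->E, B2->F, B4->F, B5->T, B7->F, B8->F, B9->F; outcomes B1=F, B2=F, B3=E, B4=F, B5=T, B7=F, B8=F, B9=F
input #7, g=3, h=4, r=5: events B1->T, B4->T, B5->T, B7->T, B9->F; outcomes B1=T, B4=T, B5=T, B7=T, B9=F
union over all inputs: B1=T, B1=F, B2=T, B2=F, B3=S, B3=E, B4=T, B4=F, B5=T, B7=T, B7=F, B8=T, B8=F, B9=F (14 outcomes)
every size-1 subset falls short of the 14 outcomes (best: 8/14)
every size-2 subset falls short of the 14 outcomes (best: 11/14)
every size-3 subset falls short of the 14 outcomes (best: 13/14)
the canonical winner is {1, 3, 5, 7}: size 4, full 14-outcome coverage, earliest index list among size-4 covers
Answer: 4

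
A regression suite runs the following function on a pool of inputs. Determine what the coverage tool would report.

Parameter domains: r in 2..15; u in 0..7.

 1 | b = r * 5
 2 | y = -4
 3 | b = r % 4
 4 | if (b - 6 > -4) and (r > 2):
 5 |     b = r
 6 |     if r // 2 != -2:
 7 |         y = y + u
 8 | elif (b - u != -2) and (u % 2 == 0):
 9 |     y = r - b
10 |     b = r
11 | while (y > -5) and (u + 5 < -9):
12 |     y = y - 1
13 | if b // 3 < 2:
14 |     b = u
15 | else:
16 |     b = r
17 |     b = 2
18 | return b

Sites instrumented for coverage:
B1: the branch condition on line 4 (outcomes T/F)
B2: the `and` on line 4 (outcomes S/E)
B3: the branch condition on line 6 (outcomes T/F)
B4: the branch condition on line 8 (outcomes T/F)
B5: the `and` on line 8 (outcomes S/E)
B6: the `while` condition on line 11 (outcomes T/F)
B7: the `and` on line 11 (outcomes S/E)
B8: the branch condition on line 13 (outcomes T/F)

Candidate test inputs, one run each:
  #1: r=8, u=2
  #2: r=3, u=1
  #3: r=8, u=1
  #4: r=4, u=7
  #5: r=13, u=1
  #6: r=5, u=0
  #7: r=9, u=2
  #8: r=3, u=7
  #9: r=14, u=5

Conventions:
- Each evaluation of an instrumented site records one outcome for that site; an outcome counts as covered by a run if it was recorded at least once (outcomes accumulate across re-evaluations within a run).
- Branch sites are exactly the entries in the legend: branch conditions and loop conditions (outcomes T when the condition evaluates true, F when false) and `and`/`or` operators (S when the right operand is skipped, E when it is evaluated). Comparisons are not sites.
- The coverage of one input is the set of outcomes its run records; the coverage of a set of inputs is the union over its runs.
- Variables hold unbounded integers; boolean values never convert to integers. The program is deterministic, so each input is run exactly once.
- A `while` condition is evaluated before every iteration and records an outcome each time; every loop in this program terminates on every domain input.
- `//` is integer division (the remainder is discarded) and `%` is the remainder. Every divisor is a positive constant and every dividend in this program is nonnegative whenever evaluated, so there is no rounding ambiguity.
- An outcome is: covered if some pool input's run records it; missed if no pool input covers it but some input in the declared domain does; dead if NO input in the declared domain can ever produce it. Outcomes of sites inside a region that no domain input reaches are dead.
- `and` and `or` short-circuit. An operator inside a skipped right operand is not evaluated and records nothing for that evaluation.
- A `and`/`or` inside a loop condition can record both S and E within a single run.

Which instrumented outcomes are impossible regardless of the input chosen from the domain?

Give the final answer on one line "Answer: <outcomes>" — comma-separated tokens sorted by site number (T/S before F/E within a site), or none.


checking every outcome against all 112 domain inputs:
  B3=F: unreachable across the whole domain -> dead
  B6=T: unreachable across the whole domain -> dead
  B7=S: unreachable across the whole domain -> dead
  reachable outcomes have witnesses, e.g. B1=T (e.g. r=3, u=0), B1=F (e.g. r=2, u=0), B2=S (e.g. r=2, u=0), B2=E (e.g. r=3, u=0)
Answer: B3=F, B6=T, B7=S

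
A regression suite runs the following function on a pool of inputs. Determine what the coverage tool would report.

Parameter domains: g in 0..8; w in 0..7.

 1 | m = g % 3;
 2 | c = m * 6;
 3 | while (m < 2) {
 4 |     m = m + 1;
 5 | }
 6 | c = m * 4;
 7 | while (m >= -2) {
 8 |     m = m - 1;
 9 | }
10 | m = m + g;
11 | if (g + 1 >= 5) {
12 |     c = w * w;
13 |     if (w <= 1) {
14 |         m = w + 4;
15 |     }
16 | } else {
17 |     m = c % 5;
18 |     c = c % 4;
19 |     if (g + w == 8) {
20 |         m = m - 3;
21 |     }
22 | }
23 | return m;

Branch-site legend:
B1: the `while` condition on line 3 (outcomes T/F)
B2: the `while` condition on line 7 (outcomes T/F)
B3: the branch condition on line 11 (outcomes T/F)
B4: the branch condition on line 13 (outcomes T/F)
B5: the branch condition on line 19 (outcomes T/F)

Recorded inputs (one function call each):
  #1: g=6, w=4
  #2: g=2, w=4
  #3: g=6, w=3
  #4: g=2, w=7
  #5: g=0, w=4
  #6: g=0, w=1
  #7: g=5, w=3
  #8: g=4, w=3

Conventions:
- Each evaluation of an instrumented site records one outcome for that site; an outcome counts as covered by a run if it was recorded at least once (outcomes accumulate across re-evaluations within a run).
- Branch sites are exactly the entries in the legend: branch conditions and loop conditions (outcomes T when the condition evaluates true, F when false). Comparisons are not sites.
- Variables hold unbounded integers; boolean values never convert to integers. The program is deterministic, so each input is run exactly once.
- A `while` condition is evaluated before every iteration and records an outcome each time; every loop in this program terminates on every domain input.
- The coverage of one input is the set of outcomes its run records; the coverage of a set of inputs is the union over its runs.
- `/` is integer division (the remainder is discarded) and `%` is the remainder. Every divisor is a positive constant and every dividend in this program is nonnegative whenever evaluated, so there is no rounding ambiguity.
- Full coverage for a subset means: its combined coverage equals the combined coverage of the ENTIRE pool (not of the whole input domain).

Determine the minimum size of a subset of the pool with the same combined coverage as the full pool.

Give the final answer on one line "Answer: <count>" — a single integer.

input #1 (g=6, w=4): events B1->T, B1->T, B1->F, B2->T, B2->T, B2->T, B2->T, B2->T, B2->F, B3->T, B4->F; covers B1=T, B1=F, B2=T, B2=F, B3=T, B4=F
input #2 (g=2, w=4): events B1->F, B2->T, B2->T, B2->T, B2->T, B2->T, B2->F, B3->F, B5->F; covers B1=F, B2=T, B2=F, B3=F, B5=F
input #3 (g=6, w=3): events B1->T, B1->T, B1->F, B2->T, B2->T, B2->T, B2->T, B2->T, B2->F, B3->T, B4->F; covers B1=T, B1=F, B2=T, B2=F, B3=T, B4=F
input #4 (g=2, w=7): events B1->F, B2->T, B2->T, B2->T, B2->T, B2->T, B2->F, B3->F, B5->F; covers B1=F, B2=T, B2=F, B3=F, B5=F
input #5 (g=0, w=4): events B1->T, B1->T, B1->F, B2->T, B2->T, B2->T, B2->T, B2->T, B2->F, B3->F, B5->F; covers B1=T, B1=F, B2=T, B2=F, B3=F, B5=F
input #6 (g=0, w=1): events B1->T, B1->T, B1->F, B2->T, B2->T, B2->T, B2->T, B2->T, B2->F, B3->F, B5->F; covers B1=T, B1=F, B2=T, B2=F, B3=F, B5=F
input #7 (g=5, w=3): events B1->F, B2->T, B2->T, B2->T, B2->T, B2->T, B2->F, B3->T, B4->F; covers B1=F, B2=T, B2=F, B3=T, B4=F
input #8 (g=4, w=3): events B1->T, B1->F, B2->T, B2->T, B2->T, B2->T, B2->T, B2->F, B3->T, B4->F; covers B1=T, B1=F, B2=T, B2=F, B3=T, B4=F
the full pool covers 8 outcomes: B1=T, B1=F, B2=T, B2=F, B3=T, B3=F, B4=F, B5=F
every size-1 subset falls short of the 8 outcomes (best: 6/8)
inputs {1, 2} (size 2) cover everything; no size-2 subset with a lexicographically smaller index list covers all 8

Answer: 2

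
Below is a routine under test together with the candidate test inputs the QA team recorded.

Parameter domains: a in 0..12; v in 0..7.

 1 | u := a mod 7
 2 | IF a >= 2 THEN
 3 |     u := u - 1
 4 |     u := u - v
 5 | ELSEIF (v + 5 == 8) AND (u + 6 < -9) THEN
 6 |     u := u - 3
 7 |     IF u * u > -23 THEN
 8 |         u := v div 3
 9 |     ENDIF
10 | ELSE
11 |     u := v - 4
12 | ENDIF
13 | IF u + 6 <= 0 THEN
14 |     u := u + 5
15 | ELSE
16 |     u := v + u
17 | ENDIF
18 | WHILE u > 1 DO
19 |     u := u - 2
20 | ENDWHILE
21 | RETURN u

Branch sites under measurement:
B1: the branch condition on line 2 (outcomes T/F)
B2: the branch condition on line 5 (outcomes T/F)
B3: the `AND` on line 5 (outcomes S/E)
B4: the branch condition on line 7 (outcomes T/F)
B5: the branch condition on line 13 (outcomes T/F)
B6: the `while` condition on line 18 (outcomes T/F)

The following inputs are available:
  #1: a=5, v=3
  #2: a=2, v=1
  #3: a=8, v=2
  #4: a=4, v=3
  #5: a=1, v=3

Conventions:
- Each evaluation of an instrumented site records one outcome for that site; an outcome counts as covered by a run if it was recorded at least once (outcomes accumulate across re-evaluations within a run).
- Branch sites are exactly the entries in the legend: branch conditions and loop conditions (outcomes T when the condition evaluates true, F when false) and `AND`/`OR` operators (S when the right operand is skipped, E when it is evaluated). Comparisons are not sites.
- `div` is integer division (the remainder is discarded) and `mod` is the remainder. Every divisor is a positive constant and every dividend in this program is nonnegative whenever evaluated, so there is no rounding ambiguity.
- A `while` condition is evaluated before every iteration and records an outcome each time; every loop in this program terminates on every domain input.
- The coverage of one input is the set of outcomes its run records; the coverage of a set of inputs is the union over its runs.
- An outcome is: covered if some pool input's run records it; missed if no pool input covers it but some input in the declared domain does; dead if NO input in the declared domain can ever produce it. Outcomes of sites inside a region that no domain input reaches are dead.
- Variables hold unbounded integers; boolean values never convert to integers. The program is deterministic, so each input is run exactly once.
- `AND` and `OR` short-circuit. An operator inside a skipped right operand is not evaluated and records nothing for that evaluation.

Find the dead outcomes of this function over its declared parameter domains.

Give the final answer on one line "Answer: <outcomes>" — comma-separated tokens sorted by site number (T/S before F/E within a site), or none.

sweeping the full domain (104 inputs) for each outcome:
  B2=T: never recorded by any domain input -> dead
  B4=T: never recorded by any domain input -> dead
  B4=F: never recorded by any domain input -> dead
  reachable outcomes have witnesses, e.g. B1=T (e.g. a=2, v=0), B1=F (e.g. a=0, v=0), B2=F (e.g. a=0, v=0), B3=S (e.g. a=0, v=0)

Answer: B2=T, B4=T, B4=F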